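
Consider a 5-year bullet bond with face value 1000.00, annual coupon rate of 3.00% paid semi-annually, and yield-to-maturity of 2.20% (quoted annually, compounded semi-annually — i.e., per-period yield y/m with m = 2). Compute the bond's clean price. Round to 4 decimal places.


Coupon per period c = face * coupon_rate / m = 15.000000
Periods per year m = 2; per-period yield y/m = 0.011000
Number of cashflows N = 10
Cashflows (t years, CF_t, discount factor 1/(1+y/m)^(m*t), PV):
  t = 0.5000: CF_t = 15.000000, DF = 0.989120, PV = 14.836795
  t = 1.0000: CF_t = 15.000000, DF = 0.978358, PV = 14.675366
  t = 1.5000: CF_t = 15.000000, DF = 0.967713, PV = 14.515694
  t = 2.0000: CF_t = 15.000000, DF = 0.957184, PV = 14.357758
  t = 2.5000: CF_t = 15.000000, DF = 0.946769, PV = 14.201541
  t = 3.0000: CF_t = 15.000000, DF = 0.936468, PV = 14.047024
  t = 3.5000: CF_t = 15.000000, DF = 0.926279, PV = 13.894188
  t = 4.0000: CF_t = 15.000000, DF = 0.916201, PV = 13.743015
  t = 4.5000: CF_t = 15.000000, DF = 0.906232, PV = 13.593486
  t = 5.0000: CF_t = 1015.000000, DF = 0.896372, PV = 909.817920
Price P = sum_t PV_t = 1037.682787

Answer: Price = 1037.6828


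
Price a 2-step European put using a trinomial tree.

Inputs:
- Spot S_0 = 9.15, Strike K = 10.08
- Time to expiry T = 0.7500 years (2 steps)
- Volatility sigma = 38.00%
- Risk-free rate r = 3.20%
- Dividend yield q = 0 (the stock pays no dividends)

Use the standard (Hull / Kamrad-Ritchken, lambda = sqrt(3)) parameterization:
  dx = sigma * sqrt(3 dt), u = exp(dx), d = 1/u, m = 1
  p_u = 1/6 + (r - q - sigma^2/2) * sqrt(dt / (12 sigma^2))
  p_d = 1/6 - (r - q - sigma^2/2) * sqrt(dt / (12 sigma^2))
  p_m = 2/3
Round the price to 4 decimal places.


Answer: Price = V(0,0) = 1.6112

Derivation:
dt = T/N = 0.375000; dx = sigma*sqrt(3*dt) = 0.403051
u = exp(dx) = 1.496383; d = 1/u = 0.668278
p_u = 0.147966, p_m = 0.666667, p_d = 0.185368
Discount per step: exp(-r*dt) = 0.988072
Stock lattice S(k, j) with j the centered position index:
  k=0: S(0,+0) = 9.1500
  k=1: S(1,-1) = 6.1147; S(1,+0) = 9.1500; S(1,+1) = 13.6919
  k=2: S(2,-2) = 4.0863; S(2,-1) = 6.1147; S(2,+0) = 9.1500; S(2,+1) = 13.6919; S(2,+2) = 20.4883
Terminal payoffs V(N, j) = max(K - S_T, 0):
  V(2,-2) = 5.993650; V(2,-1) = 3.965255; V(2,+0) = 0.930000; V(2,+1) = 0.000000; V(2,+2) = 0.000000
Backward induction: V(k, j) = exp(-r*dt) * [p_u * V(k+1, j+1) + p_m * V(k+1, j) + p_d * V(k+1, j-1)]
  V(1,-1) = exp(-r*dt) * [p_u*0.930000 + p_m*3.965255 + p_d*5.993650] = 3.845715
  V(1,+0) = exp(-r*dt) * [p_u*0.000000 + p_m*0.930000 + p_d*3.965255] = 1.338867
  V(1,+1) = exp(-r*dt) * [p_u*0.000000 + p_m*0.000000 + p_d*0.930000] = 0.170336
  V(0,+0) = exp(-r*dt) * [p_u*0.170336 + p_m*1.338867 + p_d*3.845715] = 1.611203


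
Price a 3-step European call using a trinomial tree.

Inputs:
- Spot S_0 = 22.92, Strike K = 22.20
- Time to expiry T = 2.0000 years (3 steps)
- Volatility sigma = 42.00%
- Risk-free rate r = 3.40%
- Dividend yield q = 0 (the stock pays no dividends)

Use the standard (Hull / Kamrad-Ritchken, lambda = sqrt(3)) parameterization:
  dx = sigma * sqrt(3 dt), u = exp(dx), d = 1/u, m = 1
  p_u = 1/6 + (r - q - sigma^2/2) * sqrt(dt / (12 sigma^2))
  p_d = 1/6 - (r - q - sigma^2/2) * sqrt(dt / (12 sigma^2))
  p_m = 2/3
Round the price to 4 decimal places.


Answer: Price = V(0,0) = 5.8545

Derivation:
dt = T/N = 0.666667; dx = sigma*sqrt(3*dt) = 0.593970
u = exp(dx) = 1.811164; d = 1/u = 0.552131
p_u = 0.136250, p_m = 0.666667, p_d = 0.197083
Discount per step: exp(-r*dt) = 0.977588
Stock lattice S(k, j) with j the centered position index:
  k=0: S(0,+0) = 22.9200
  k=1: S(1,-1) = 12.6548; S(1,+0) = 22.9200; S(1,+1) = 41.5119
  k=2: S(2,-2) = 6.9871; S(2,-1) = 12.6548; S(2,+0) = 22.9200; S(2,+1) = 41.5119; S(2,+2) = 75.1848
  k=3: S(3,-3) = 3.8578; S(3,-2) = 6.9871; S(3,-1) = 12.6548; S(3,+0) = 22.9200; S(3,+1) = 41.5119; S(3,+2) = 75.1848; S(3,+3) = 136.1720
Terminal payoffs V(N, j) = max(S_T - K, 0):
  V(3,-3) = 0.000000; V(3,-2) = 0.000000; V(3,-1) = 0.000000; V(3,+0) = 0.720000; V(3,+1) = 19.311877; V(3,+2) = 52.984815; V(3,+3) = 113.972026
Backward induction: V(k, j) = exp(-r*dt) * [p_u * V(k+1, j+1) + p_m * V(k+1, j) + p_d * V(k+1, j-1)]
  V(2,-2) = exp(-r*dt) * [p_u*0.000000 + p_m*0.000000 + p_d*0.000000] = 0.000000
  V(2,-1) = exp(-r*dt) * [p_u*0.720000 + p_m*0.000000 + p_d*0.000000] = 0.095901
  V(2,+0) = exp(-r*dt) * [p_u*19.311877 + p_m*0.720000 + p_d*0.000000] = 3.041512
  V(2,+1) = exp(-r*dt) * [p_u*52.984815 + p_m*19.311877 + p_d*0.720000] = 19.782143
  V(2,+2) = exp(-r*dt) * [p_u*113.972026 + p_m*52.984815 + p_d*19.311877] = 53.432956
  V(1,-1) = exp(-r*dt) * [p_u*3.041512 + p_m*0.095901 + p_d*0.000000] = 0.467619
  V(1,+0) = exp(-r*dt) * [p_u*19.782143 + p_m*3.041512 + p_d*0.095901] = 4.635616
  V(1,+1) = exp(-r*dt) * [p_u*53.432956 + p_m*19.782143 + p_d*3.041512] = 20.595595
  V(0,+0) = exp(-r*dt) * [p_u*20.595595 + p_m*4.635616 + p_d*0.467619] = 5.854500


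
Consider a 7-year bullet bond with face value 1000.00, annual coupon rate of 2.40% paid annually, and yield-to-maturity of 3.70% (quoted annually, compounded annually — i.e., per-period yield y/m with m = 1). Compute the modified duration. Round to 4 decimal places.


Coupon per period c = face * coupon_rate / m = 24.000000
Periods per year m = 1; per-period yield y/m = 0.037000
Number of cashflows N = 7
Cashflows (t years, CF_t, discount factor 1/(1+y/m)^(m*t), PV):
  t = 1.0000: CF_t = 24.000000, DF = 0.964320, PV = 23.143684
  t = 2.0000: CF_t = 24.000000, DF = 0.929913, PV = 22.317921
  t = 3.0000: CF_t = 24.000000, DF = 0.896734, PV = 21.521621
  t = 4.0000: CF_t = 24.000000, DF = 0.864739, PV = 20.753733
  t = 5.0000: CF_t = 24.000000, DF = 0.833885, PV = 20.013243
  t = 6.0000: CF_t = 24.000000, DF = 0.804132, PV = 19.299173
  t = 7.0000: CF_t = 1024.000000, DF = 0.775441, PV = 794.051484
Price P = sum_t PV_t = 921.100858
First compute Macaulay numerator sum_t t * PV_t:
  t * PV_t at t = 1.0000: 23.143684
  t * PV_t at t = 2.0000: 44.635841
  t * PV_t at t = 3.0000: 64.564862
  t * PV_t at t = 4.0000: 83.014930
  t * PV_t at t = 5.0000: 100.066213
  t * PV_t at t = 6.0000: 115.795039
  t * PV_t at t = 7.0000: 5558.360390
Macaulay duration D = 5989.580960 / 921.100858 = 6.502633
Modified duration = D / (1 + y/m) = 6.502633 / (1 + 0.037000) = 6.270620

Answer: Modified duration = 6.2706


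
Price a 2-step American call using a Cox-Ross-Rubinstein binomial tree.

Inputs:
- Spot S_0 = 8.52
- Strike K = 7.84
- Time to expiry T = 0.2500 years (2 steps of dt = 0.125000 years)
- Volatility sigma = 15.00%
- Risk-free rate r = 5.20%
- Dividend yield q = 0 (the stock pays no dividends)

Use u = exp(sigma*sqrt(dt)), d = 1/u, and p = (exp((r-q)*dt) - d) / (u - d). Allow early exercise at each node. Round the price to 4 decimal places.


Answer: Price = V(0,0) = 0.8170

Derivation:
dt = T/N = 0.125000
u = exp(sigma*sqrt(dt)) = 1.054464; d = 1/u = 0.948349
p = (exp((r-q)*dt) - d) / (u - d) = 0.548198
Discount per step: exp(-r*dt) = 0.993521
Stock lattice S(k, i) with i counting down-moves:
  k=0: S(0,0) = 8.5200
  k=1: S(1,0) = 8.9840; S(1,1) = 8.0799
  k=2: S(2,0) = 9.4733; S(2,1) = 8.5200; S(2,2) = 7.6626
Terminal payoffs V(N, i) = max(S_T - K, 0):
  V(2,0) = 1.633348; V(2,1) = 0.680000; V(2,2) = 0.000000
Backward induction: V(k, i) = exp(-r*dt) * [p * V(k+1, i) + (1-p) * V(k+1, i+1)]; then take max(V_cont, immediate exercise) for American.
  V(1,0) = exp(-r*dt) * [p*1.633348 + (1-p)*0.680000] = 1.194832; exercise = 1.144037; V(1,0) = max -> 1.194832
  V(1,1) = exp(-r*dt) * [p*0.680000 + (1-p)*0.000000] = 0.370360; exercise = 0.239931; V(1,1) = max -> 0.370360
  V(0,0) = exp(-r*dt) * [p*1.194832 + (1-p)*0.370360] = 0.817006; exercise = 0.680000; V(0,0) = max -> 0.817006


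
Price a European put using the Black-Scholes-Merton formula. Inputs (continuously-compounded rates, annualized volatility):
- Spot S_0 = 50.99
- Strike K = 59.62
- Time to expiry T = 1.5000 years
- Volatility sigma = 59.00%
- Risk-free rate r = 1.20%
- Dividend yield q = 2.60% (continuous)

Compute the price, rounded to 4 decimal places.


Answer: Price = 20.3702

Derivation:
d1 = (ln(S/K) + (r - q + 0.5*sigma^2) * T) / (sigma * sqrt(T)) = 0.11585041
d2 = d1 - sigma * sqrt(T) = -0.60674906
exp(-rT) = 0.98216103; exp(-qT) = 0.96175071
P = K * exp(-rT) * N(-d2) - S_0 * exp(-qT) * N(-d1)
N(-d1) = 0.45388555; N(-d2) = 0.72799127
P = 59.6200 * 0.98216103 * 0.72799127 - 50.9900 * 0.96175071 * 0.45388555 = 20.3702


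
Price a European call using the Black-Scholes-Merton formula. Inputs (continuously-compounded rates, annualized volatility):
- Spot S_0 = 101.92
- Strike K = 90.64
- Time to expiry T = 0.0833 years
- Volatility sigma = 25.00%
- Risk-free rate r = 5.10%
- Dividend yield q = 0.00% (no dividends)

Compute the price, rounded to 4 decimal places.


Answer: Price = 11.7956

Derivation:
d1 = (ln(S/K) + (r - q + 0.5*sigma^2) * T) / (sigma * sqrt(T)) = 1.72053387
d2 = d1 - sigma * sqrt(T) = 1.64837952
exp(-rT) = 0.99576071; exp(-qT) = 1.00000000
C = S_0 * exp(-qT) * N(d1) - K * exp(-rT) * N(d2)
N(d1) = 0.95733228; N(d2) = 0.95036259
C = 101.9200 * 1.00000000 * 0.95733228 - 90.6400 * 0.99576071 * 0.95036259 = 11.7956


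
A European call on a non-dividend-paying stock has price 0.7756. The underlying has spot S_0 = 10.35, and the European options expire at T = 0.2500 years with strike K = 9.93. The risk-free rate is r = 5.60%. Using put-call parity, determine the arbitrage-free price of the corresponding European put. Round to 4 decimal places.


Put-call parity: C - P = S_0 * exp(-qT) - K * exp(-rT).
S_0 * exp(-qT) = 10.3500 * 1.00000000 = 10.35000000
K * exp(-rT) = 9.9300 * 0.98609754 = 9.79194861
P = C - S*exp(-qT) + K*exp(-rT)
P = 0.7756 - 10.35000000 + 9.79194861 = 0.2175

Answer: Put price = 0.2175


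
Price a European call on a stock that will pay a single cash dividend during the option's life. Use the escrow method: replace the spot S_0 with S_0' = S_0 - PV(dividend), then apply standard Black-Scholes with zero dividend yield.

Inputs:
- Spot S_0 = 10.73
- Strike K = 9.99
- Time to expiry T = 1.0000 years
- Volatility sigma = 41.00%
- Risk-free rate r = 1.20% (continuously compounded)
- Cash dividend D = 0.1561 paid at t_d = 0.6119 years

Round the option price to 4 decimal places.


PV(D) = D * exp(-r * t_d) = 0.1561 * 0.99268409 = 0.15495799
S_0' = S_0 - PV(D) = 10.7300 - 0.15495799 = 10.57504201
d1 = (ln(S_0'/K) + (r + sigma^2/2)*T) / (sigma*sqrt(T)) = 0.37307831
d2 = d1 - sigma*sqrt(T) = -0.03692169
exp(-rT) = 0.98807171
N(d1) = 0.64545492; N(d2) = 0.48527372
C = S_0' * N(d1) - K * exp(-rT) * N(d2) = 10.57504201 * 0.64545492 - 9.9900 * 0.98807171 * 0.48527372 = 2.0357

Answer: Price = 2.0357


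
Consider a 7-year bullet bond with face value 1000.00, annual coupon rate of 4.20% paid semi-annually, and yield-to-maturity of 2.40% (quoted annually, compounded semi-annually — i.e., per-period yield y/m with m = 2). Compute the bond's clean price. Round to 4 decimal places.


Answer: Price = 1115.3503

Derivation:
Coupon per period c = face * coupon_rate / m = 21.000000
Periods per year m = 2; per-period yield y/m = 0.012000
Number of cashflows N = 14
Cashflows (t years, CF_t, discount factor 1/(1+y/m)^(m*t), PV):
  t = 0.5000: CF_t = 21.000000, DF = 0.988142, PV = 20.750988
  t = 1.0000: CF_t = 21.000000, DF = 0.976425, PV = 20.504929
  t = 1.5000: CF_t = 21.000000, DF = 0.964847, PV = 20.261788
  t = 2.0000: CF_t = 21.000000, DF = 0.953406, PV = 20.021529
  t = 2.5000: CF_t = 21.000000, DF = 0.942101, PV = 19.784120
  t = 3.0000: CF_t = 21.000000, DF = 0.930930, PV = 19.549525
  t = 3.5000: CF_t = 21.000000, DF = 0.919891, PV = 19.317713
  t = 4.0000: CF_t = 21.000000, DF = 0.908983, PV = 19.088649
  t = 4.5000: CF_t = 21.000000, DF = 0.898205, PV = 18.862301
  t = 5.0000: CF_t = 21.000000, DF = 0.887554, PV = 18.638638
  t = 5.5000: CF_t = 21.000000, DF = 0.877030, PV = 18.417626
  t = 6.0000: CF_t = 21.000000, DF = 0.866630, PV = 18.199235
  t = 6.5000: CF_t = 21.000000, DF = 0.856354, PV = 17.983434
  t = 7.0000: CF_t = 1021.000000, DF = 0.846200, PV = 863.969810
Price P = sum_t PV_t = 1115.350286


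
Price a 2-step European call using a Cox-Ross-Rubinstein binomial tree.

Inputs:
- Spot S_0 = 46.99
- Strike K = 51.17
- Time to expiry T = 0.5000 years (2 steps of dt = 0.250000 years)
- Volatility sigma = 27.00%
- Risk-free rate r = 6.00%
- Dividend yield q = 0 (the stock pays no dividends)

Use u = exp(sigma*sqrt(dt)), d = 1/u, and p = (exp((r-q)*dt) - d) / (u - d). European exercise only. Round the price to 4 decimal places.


dt = T/N = 0.250000
u = exp(sigma*sqrt(dt)) = 1.144537; d = 1/u = 0.873716
p = (exp((r-q)*dt) - d) / (u - d) = 0.522106
Discount per step: exp(-r*dt) = 0.985112
Stock lattice S(k, i) with i counting down-moves:
  k=0: S(0,0) = 46.9900
  k=1: S(1,0) = 53.7818; S(1,1) = 41.0559
  k=2: S(2,0) = 61.5552; S(2,1) = 46.9900; S(2,2) = 35.8712
Terminal payoffs V(N, i) = max(S_T - K, 0):
  V(2,0) = 10.385230; V(2,1) = 0.000000; V(2,2) = 0.000000
Backward induction: V(k, i) = exp(-r*dt) * [p * V(k+1, i) + (1-p) * V(k+1, i+1)].
  V(1,0) = exp(-r*dt) * [p*10.385230 + (1-p)*0.000000] = 5.341463
  V(1,1) = exp(-r*dt) * [p*0.000000 + (1-p)*0.000000] = 0.000000
  V(0,0) = exp(-r*dt) * [p*5.341463 + (1-p)*0.000000] = 2.747289

Answer: Price = V(0,0) = 2.7473


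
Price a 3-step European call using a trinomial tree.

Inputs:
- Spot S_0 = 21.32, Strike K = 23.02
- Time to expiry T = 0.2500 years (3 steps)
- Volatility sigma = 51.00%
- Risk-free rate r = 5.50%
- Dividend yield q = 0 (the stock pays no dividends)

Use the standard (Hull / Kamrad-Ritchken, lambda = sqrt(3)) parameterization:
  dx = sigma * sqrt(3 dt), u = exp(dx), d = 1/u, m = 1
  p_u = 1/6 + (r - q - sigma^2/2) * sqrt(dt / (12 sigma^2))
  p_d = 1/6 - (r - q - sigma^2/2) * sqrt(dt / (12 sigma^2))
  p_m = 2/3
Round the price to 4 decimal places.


dt = T/N = 0.083333; dx = sigma*sqrt(3*dt) = 0.255000
u = exp(dx) = 1.290462; d = 1/u = 0.774916
p_u = 0.154404, p_m = 0.666667, p_d = 0.178930
Discount per step: exp(-r*dt) = 0.995427
Stock lattice S(k, j) with j the centered position index:
  k=0: S(0,+0) = 21.3200
  k=1: S(1,-1) = 16.5212; S(1,+0) = 21.3200; S(1,+1) = 27.5126
  k=2: S(2,-2) = 12.8026; S(2,-1) = 16.5212; S(2,+0) = 21.3200; S(2,+1) = 27.5126; S(2,+2) = 35.5040
  k=3: S(3,-3) = 9.9209; S(3,-2) = 12.8026; S(3,-1) = 16.5212; S(3,+0) = 21.3200; S(3,+1) = 27.5126; S(3,+2) = 35.5040; S(3,+3) = 45.8166
Terminal payoffs V(N, j) = max(S_T - K, 0):
  V(3,-3) = 0.000000; V(3,-2) = 0.000000; V(3,-1) = 0.000000; V(3,+0) = 0.000000; V(3,+1) = 4.492642; V(3,+2) = 12.484008; V(3,+3) = 22.796560
Backward induction: V(k, j) = exp(-r*dt) * [p_u * V(k+1, j+1) + p_m * V(k+1, j) + p_d * V(k+1, j-1)]
  V(2,-2) = exp(-r*dt) * [p_u*0.000000 + p_m*0.000000 + p_d*0.000000] = 0.000000
  V(2,-1) = exp(-r*dt) * [p_u*0.000000 + p_m*0.000000 + p_d*0.000000] = 0.000000
  V(2,+0) = exp(-r*dt) * [p_u*4.492642 + p_m*0.000000 + p_d*0.000000] = 0.690508
  V(2,+1) = exp(-r*dt) * [p_u*12.484008 + p_m*4.492642 + p_d*0.000000] = 4.900160
  V(2,+2) = exp(-r*dt) * [p_u*22.796560 + p_m*12.484008 + p_d*4.492642] = 12.588580
  V(1,-1) = exp(-r*dt) * [p_u*0.690508 + p_m*0.000000 + p_d*0.000000] = 0.106129
  V(1,+0) = exp(-r*dt) * [p_u*4.900160 + p_m*0.690508 + p_d*0.000000] = 1.211376
  V(1,+1) = exp(-r*dt) * [p_u*12.588580 + p_m*4.900160 + p_d*0.690508] = 5.309656
  V(0,+0) = exp(-r*dt) * [p_u*5.309656 + p_m*1.211376 + p_d*0.106129] = 1.638875

Answer: Price = V(0,0) = 1.6389


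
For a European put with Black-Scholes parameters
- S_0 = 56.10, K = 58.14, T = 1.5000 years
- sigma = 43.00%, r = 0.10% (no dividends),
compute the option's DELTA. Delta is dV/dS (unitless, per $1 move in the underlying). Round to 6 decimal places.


d1 = 0.1983458510; d2 = -0.3282944437
phi(d1) = 0.3911715488; exp(-qT) = 1.0000000000; exp(-rT) = 0.9985011244
N(-d1) = 0.4213872402
Delta = -exp(-qT) * N(-d1) = -1.0000000000 * 0.4213872402 = -0.421387

Answer: Delta = -0.421387


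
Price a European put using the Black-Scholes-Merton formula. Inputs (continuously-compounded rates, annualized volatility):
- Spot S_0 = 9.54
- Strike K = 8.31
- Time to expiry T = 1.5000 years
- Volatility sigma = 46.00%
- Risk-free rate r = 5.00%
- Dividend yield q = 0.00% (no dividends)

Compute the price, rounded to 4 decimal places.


d1 = (ln(S/K) + (r - q + 0.5*sigma^2) * T) / (sigma * sqrt(T)) = 0.65982487
d2 = d1 - sigma * sqrt(T) = 0.09644223
exp(-rT) = 0.92774349; exp(-qT) = 1.00000000
P = K * exp(-rT) * N(-d2) - S_0 * exp(-qT) * N(-d1)
N(-d1) = 0.25468311; N(-d2) = 0.46158468
P = 8.3100 * 0.92774349 * 0.46158468 - 9.5400 * 1.00000000 * 0.25468311 = 1.1289

Answer: Price = 1.1289


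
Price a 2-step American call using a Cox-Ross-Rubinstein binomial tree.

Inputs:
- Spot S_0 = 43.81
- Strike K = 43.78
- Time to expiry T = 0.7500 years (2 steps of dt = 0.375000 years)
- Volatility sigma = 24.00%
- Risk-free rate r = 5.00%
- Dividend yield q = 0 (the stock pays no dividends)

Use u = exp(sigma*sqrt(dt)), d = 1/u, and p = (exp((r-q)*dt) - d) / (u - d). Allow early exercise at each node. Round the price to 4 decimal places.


dt = T/N = 0.375000
u = exp(sigma*sqrt(dt)) = 1.158319; d = 1/u = 0.863320
p = (exp((r-q)*dt) - d) / (u - d) = 0.527483
Discount per step: exp(-r*dt) = 0.981425
Stock lattice S(k, i) with i counting down-moves:
  k=0: S(0,0) = 43.8100
  k=1: S(1,0) = 50.7459; S(1,1) = 37.8221
  k=2: S(2,0) = 58.7800; S(2,1) = 43.8100; S(2,2) = 32.6526
Terminal payoffs V(N, i) = max(S_T - K, 0):
  V(2,0) = 14.999954; V(2,1) = 0.030000; V(2,2) = 0.000000
Backward induction: V(k, i) = exp(-r*dt) * [p * V(k+1, i) + (1-p) * V(k+1, i+1)]; then take max(V_cont, immediate exercise) for American.
  V(1,0) = exp(-r*dt) * [p*14.999954 + (1-p)*0.030000] = 7.779161; exercise = 6.965933; V(1,0) = max -> 7.779161
  V(1,1) = exp(-r*dt) * [p*0.030000 + (1-p)*0.000000] = 0.015531; exercise = 0.000000; V(1,1) = max -> 0.015531
  V(0,0) = exp(-r*dt) * [p*7.779161 + (1-p)*0.015531] = 4.034356; exercise = 0.030000; V(0,0) = max -> 4.034356

Answer: Price = V(0,0) = 4.0344


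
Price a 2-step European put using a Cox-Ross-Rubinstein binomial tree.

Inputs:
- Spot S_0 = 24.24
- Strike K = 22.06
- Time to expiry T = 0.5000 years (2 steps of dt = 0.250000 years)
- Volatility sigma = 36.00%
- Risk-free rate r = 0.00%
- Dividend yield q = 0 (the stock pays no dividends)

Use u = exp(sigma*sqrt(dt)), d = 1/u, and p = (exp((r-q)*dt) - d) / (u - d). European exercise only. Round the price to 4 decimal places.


Answer: Price = V(0,0) = 1.5285

Derivation:
dt = T/N = 0.250000
u = exp(sigma*sqrt(dt)) = 1.197217; d = 1/u = 0.835270
p = (exp((r-q)*dt) - d) / (u - d) = 0.455121
Discount per step: exp(-r*dt) = 1.000000
Stock lattice S(k, i) with i counting down-moves:
  k=0: S(0,0) = 24.2400
  k=1: S(1,0) = 29.0205; S(1,1) = 20.2469
  k=2: S(2,0) = 34.7439; S(2,1) = 24.2400; S(2,2) = 16.9117
Terminal payoffs V(N, i) = max(K - S_T, 0):
  V(2,0) = 0.000000; V(2,1) = 0.000000; V(2,2) = 5.148326
Backward induction: V(k, i) = exp(-r*dt) * [p * V(k+1, i) + (1-p) * V(k+1, i+1)].
  V(1,0) = exp(-r*dt) * [p*0.000000 + (1-p)*0.000000] = 0.000000
  V(1,1) = exp(-r*dt) * [p*0.000000 + (1-p)*5.148326] = 2.805214
  V(0,0) = exp(-r*dt) * [p*0.000000 + (1-p)*2.805214] = 1.528502


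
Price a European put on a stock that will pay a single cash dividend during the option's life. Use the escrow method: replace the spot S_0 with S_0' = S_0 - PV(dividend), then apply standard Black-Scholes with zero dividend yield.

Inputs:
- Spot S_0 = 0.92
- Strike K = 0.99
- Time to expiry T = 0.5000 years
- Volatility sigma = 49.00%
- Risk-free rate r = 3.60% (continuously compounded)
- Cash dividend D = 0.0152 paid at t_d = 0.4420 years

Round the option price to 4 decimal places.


Answer: Price = 0.1655

Derivation:
PV(D) = D * exp(-r * t_d) = 0.0152 * 0.98421393 = 0.01496005
S_0' = S_0 - PV(D) = 0.9200 - 0.01496005 = 0.90503995
d1 = (ln(S_0'/K) + (r + sigma^2/2)*T) / (sigma*sqrt(T)) = -0.03377043
d2 = d1 - sigma*sqrt(T) = -0.38025276
exp(-rT) = 0.98216103
N(-d1) = 0.51346989; N(-d2) = 0.64812110
P = K * exp(-rT) * N(-d2) - S_0' * N(-d1) = 0.9900 * 0.98216103 * 0.64812110 - 0.90503995 * 0.51346989 = 0.1655


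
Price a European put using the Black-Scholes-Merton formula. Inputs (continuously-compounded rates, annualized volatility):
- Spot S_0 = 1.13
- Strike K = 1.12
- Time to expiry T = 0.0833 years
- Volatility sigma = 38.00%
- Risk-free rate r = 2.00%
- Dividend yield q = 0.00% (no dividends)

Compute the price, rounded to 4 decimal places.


d1 = (ln(S/K) + (r - q + 0.5*sigma^2) * T) / (sigma * sqrt(T)) = 0.15107606
d2 = d1 - sigma * sqrt(T) = 0.04140145
exp(-rT) = 0.99833539; exp(-qT) = 1.00000000
P = K * exp(-rT) * N(-d2) - S_0 * exp(-qT) * N(-d1)
N(-d1) = 0.43995786; N(-d2) = 0.48348793
P = 1.1200 * 0.99833539 * 0.48348793 - 1.1300 * 1.00000000 * 0.43995786 = 0.0435

Answer: Price = 0.0435


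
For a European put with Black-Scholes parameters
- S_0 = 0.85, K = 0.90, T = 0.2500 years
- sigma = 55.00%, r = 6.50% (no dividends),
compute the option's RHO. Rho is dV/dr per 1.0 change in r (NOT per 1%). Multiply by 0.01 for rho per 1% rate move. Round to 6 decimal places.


d1 = -0.0112578685; d2 = -0.2862578685
phi(d1) = 0.3989170003; exp(-qT) = 1.0000000000; exp(-rT) = 0.9838813190
N(-d2) = 0.6126596877
Rho = -K*T*exp(-rT)*N(-d2) = -0.9000 * 0.2500 * 0.9838813190 * 0.6126596877 = -0.135626

Answer: Rho = -0.135626


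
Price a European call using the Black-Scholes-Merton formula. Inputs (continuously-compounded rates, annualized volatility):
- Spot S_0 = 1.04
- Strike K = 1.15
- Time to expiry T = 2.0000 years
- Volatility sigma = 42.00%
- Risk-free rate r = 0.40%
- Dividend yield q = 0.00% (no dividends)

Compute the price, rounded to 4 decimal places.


Answer: Price = 0.2072

Derivation:
d1 = (ln(S/K) + (r - q + 0.5*sigma^2) * T) / (sigma * sqrt(T)) = 0.14118358
d2 = d1 - sigma * sqrt(T) = -0.45278611
exp(-rT) = 0.99203191; exp(-qT) = 1.00000000
C = S_0 * exp(-qT) * N(d1) - K * exp(-rT) * N(d2)
N(d1) = 0.55613754; N(d2) = 0.32535138
C = 1.0400 * 1.00000000 * 0.55613754 - 1.1500 * 0.99203191 * 0.32535138 = 0.2072


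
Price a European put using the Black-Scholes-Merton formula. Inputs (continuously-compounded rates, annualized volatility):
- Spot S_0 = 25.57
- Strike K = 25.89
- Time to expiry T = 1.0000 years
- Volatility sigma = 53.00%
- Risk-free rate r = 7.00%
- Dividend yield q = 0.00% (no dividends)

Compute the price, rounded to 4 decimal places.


d1 = (ln(S/K) + (r - q + 0.5*sigma^2) * T) / (sigma * sqrt(T)) = 0.37360943
d2 = d1 - sigma * sqrt(T) = -0.15639057
exp(-rT) = 0.93239382; exp(-qT) = 1.00000000
P = K * exp(-rT) * N(-d2) - S_0 * exp(-qT) * N(-d1)
N(-d1) = 0.35434746; N(-d2) = 0.56213742
P = 25.8900 * 0.93239382 * 0.56213742 - 25.5700 * 1.00000000 * 0.35434746 = 4.5092

Answer: Price = 4.5092


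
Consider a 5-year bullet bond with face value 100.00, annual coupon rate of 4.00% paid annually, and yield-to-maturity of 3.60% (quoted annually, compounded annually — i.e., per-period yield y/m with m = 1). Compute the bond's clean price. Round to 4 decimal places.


Answer: Price = 101.8009

Derivation:
Coupon per period c = face * coupon_rate / m = 4.000000
Periods per year m = 1; per-period yield y/m = 0.036000
Number of cashflows N = 5
Cashflows (t years, CF_t, discount factor 1/(1+y/m)^(m*t), PV):
  t = 1.0000: CF_t = 4.000000, DF = 0.965251, PV = 3.861004
  t = 2.0000: CF_t = 4.000000, DF = 0.931709, PV = 3.726838
  t = 3.0000: CF_t = 4.000000, DF = 0.899333, PV = 3.597334
  t = 4.0000: CF_t = 4.000000, DF = 0.868082, PV = 3.472330
  t = 5.0000: CF_t = 104.000000, DF = 0.837917, PV = 87.143412
Price P = sum_t PV_t = 101.800917


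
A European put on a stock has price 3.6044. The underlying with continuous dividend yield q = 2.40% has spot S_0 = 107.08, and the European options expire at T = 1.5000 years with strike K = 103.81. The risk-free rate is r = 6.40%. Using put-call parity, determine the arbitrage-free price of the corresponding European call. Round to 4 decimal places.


Put-call parity: C - P = S_0 * exp(-qT) - K * exp(-rT).
S_0 * exp(-qT) = 107.0800 * 0.96464029 = 103.29368263
K * exp(-rT) = 103.8100 * 0.90846402 = 94.30764951
C = P + S*exp(-qT) - K*exp(-rT)
C = 3.6044 + 103.29368263 - 94.30764951 = 12.5904

Answer: Call price = 12.5904


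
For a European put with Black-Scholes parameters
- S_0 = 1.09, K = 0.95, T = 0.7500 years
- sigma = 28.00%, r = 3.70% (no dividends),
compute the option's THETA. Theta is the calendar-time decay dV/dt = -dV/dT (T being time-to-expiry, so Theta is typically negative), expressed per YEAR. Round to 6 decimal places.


Answer: Theta = -0.041104

Derivation:
d1 = 0.8026034381; d2 = 0.5601163250
phi(d1) = 0.2890878457; exp(-qT) = 1.0000000000; exp(-rT) = 0.9726314943
Theta = -S*exp(-qT)*phi(d1)*sigma/(2*sqrt(T)) + r*K*exp(-rT)*N(-d2) - q*S*exp(-qT)*N(-d1)
N(-d1) = 0.2111019903; N(-d2) = 0.2877000480; sqrt(T) = 0.8660254038
Term 1 = -1.0900 * 1.0000000000 * 0.2890878457 * 0.2800 / (2 * 0.8660254038) = -0.0509393894
Term 2 = 0.0370 * 0.9500 * 0.9726314943 * 0.2877000480 = 0.0098358884
Term 3 = 0 (no dividend yield, q = 0)
Theta = -0.0509393894 + (0.0098358884) + (0.0000000000) = -0.041104


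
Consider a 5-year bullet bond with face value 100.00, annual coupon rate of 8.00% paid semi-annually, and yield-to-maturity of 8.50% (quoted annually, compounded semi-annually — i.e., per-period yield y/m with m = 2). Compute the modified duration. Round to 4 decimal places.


Answer: Modified duration = 4.0367

Derivation:
Coupon per period c = face * coupon_rate / m = 4.000000
Periods per year m = 2; per-period yield y/m = 0.042500
Number of cashflows N = 10
Cashflows (t years, CF_t, discount factor 1/(1+y/m)^(m*t), PV):
  t = 0.5000: CF_t = 4.000000, DF = 0.959233, PV = 3.836930
  t = 1.0000: CF_t = 4.000000, DF = 0.920127, PV = 3.680509
  t = 1.5000: CF_t = 4.000000, DF = 0.882616, PV = 3.530464
  t = 2.0000: CF_t = 4.000000, DF = 0.846634, PV = 3.386536
  t = 2.5000: CF_t = 4.000000, DF = 0.812119, PV = 3.248476
  t = 3.0000: CF_t = 4.000000, DF = 0.779011, PV = 3.116044
  t = 3.5000: CF_t = 4.000000, DF = 0.747253, PV = 2.989011
  t = 4.0000: CF_t = 4.000000, DF = 0.716789, PV = 2.867157
  t = 4.5000: CF_t = 4.000000, DF = 0.687568, PV = 2.750271
  t = 5.0000: CF_t = 104.000000, DF = 0.659537, PV = 68.591879
Price P = sum_t PV_t = 97.997278
First compute Macaulay numerator sum_t t * PV_t:
  t * PV_t at t = 0.5000: 1.918465
  t * PV_t at t = 1.0000: 3.680509
  t * PV_t at t = 1.5000: 5.295696
  t * PV_t at t = 2.0000: 6.773073
  t * PV_t at t = 2.5000: 8.121190
  t * PV_t at t = 3.0000: 9.348133
  t * PV_t at t = 3.5000: 10.461539
  t * PV_t at t = 4.0000: 11.468628
  t * PV_t at t = 4.5000: 12.376217
  t * PV_t at t = 5.0000: 342.959397
Macaulay duration D = 412.402848 / 97.997278 = 4.208309
Modified duration = D / (1 + y/m) = 4.208309 / (1 + 0.042500) = 4.036747


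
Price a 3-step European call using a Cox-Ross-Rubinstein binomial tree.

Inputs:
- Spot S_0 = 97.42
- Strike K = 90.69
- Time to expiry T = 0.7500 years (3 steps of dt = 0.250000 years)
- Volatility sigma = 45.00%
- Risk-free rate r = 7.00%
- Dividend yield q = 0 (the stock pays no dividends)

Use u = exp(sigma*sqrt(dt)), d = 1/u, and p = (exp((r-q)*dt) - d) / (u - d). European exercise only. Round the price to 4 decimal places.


Answer: Price = V(0,0) = 21.5005

Derivation:
dt = T/N = 0.250000
u = exp(sigma*sqrt(dt)) = 1.252323; d = 1/u = 0.798516
p = (exp((r-q)*dt) - d) / (u - d) = 0.482888
Discount per step: exp(-r*dt) = 0.982652
Stock lattice S(k, i) with i counting down-moves:
  k=0: S(0,0) = 97.4200
  k=1: S(1,0) = 122.0013; S(1,1) = 77.7915
  k=2: S(2,0) = 152.7850; S(2,1) = 97.4200; S(2,2) = 62.1177
  k=3: S(3,0) = 191.3361; S(3,1) = 122.0013; S(3,2) = 77.7915; S(3,3) = 49.6020
Terminal payoffs V(N, i) = max(S_T - K, 0):
  V(3,0) = 100.646093; V(3,1) = 31.311279; V(3,2) = 0.000000; V(3,3) = 0.000000
Backward induction: V(k, i) = exp(-r*dt) * [p * V(k+1, i) + (1-p) * V(k+1, i+1)].
  V(2,0) = exp(-r*dt) * [p*100.646093 + (1-p)*31.311279] = 63.668242
  V(2,1) = exp(-r*dt) * [p*31.311279 + (1-p)*0.000000] = 14.857552
  V(2,2) = exp(-r*dt) * [p*0.000000 + (1-p)*0.000000] = 0.000000
  V(1,0) = exp(-r*dt) * [p*63.668242 + (1-p)*14.857552] = 37.761024
  V(1,1) = exp(-r*dt) * [p*14.857552 + (1-p)*0.000000] = 7.050074
  V(0,0) = exp(-r*dt) * [p*37.761024 + (1-p)*7.050074] = 21.500460


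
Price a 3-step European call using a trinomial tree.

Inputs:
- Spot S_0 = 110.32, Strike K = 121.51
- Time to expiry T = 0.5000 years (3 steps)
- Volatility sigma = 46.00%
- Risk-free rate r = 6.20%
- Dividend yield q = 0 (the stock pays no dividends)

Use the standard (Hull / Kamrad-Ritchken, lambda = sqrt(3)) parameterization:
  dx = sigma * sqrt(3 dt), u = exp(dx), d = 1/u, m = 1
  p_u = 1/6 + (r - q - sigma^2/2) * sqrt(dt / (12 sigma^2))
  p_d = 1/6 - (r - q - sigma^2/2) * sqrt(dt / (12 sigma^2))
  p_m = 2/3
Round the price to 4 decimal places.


Answer: Price = V(0,0) = 11.4995

Derivation:
dt = T/N = 0.166667; dx = sigma*sqrt(3*dt) = 0.325269
u = exp(dx) = 1.384403; d = 1/u = 0.722333
p_u = 0.155445, p_m = 0.666667, p_d = 0.177888
Discount per step: exp(-r*dt) = 0.989720
Stock lattice S(k, j) with j the centered position index:
  k=0: S(0,+0) = 110.3200
  k=1: S(1,-1) = 79.6878; S(1,+0) = 110.3200; S(1,+1) = 152.7274
  k=2: S(2,-2) = 57.5611; S(2,-1) = 79.6878; S(2,+0) = 110.3200; S(2,+1) = 152.7274; S(2,+2) = 211.4362
  k=3: S(3,-3) = 41.5783; S(3,-2) = 57.5611; S(3,-1) = 79.6878; S(3,+0) = 110.3200; S(3,+1) = 152.7274; S(3,+2) = 211.4362; S(3,+3) = 292.7130
Terminal payoffs V(N, j) = max(S_T - K, 0):
  V(3,-3) = 0.000000; V(3,-2) = 0.000000; V(3,-1) = 0.000000; V(3,+0) = 0.000000; V(3,+1) = 31.217357; V(3,+2) = 89.926237; V(3,+3) = 171.202996
Backward induction: V(k, j) = exp(-r*dt) * [p_u * V(k+1, j+1) + p_m * V(k+1, j) + p_d * V(k+1, j-1)]
  V(2,-2) = exp(-r*dt) * [p_u*0.000000 + p_m*0.000000 + p_d*0.000000] = 0.000000
  V(2,-1) = exp(-r*dt) * [p_u*0.000000 + p_m*0.000000 + p_d*0.000000] = 0.000000
  V(2,+0) = exp(-r*dt) * [p_u*31.217357 + p_m*0.000000 + p_d*0.000000] = 4.802703
  V(2,+1) = exp(-r*dt) * [p_u*89.926237 + p_m*31.217357 + p_d*0.000000] = 34.432525
  V(2,+2) = exp(-r*dt) * [p_u*171.202996 + p_m*89.926237 + p_d*31.217357] = 91.169733
  V(1,-1) = exp(-r*dt) * [p_u*4.802703 + p_m*0.000000 + p_d*0.000000] = 0.738882
  V(1,+0) = exp(-r*dt) * [p_u*34.432525 + p_m*4.802703 + p_d*0.000000] = 8.466234
  V(1,+1) = exp(-r*dt) * [p_u*91.169733 + p_m*34.432525 + p_d*4.802703] = 37.590805
  V(0,+0) = exp(-r*dt) * [p_u*37.590805 + p_m*8.466234 + p_d*0.738882] = 11.499461


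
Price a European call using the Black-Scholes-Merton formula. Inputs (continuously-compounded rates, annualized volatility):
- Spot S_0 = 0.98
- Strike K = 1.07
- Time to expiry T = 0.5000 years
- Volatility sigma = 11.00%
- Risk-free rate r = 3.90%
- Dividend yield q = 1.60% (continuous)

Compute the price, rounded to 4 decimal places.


Answer: Price = 0.0068

Derivation:
d1 = (ln(S/K) + (r - q + 0.5*sigma^2) * T) / (sigma * sqrt(T)) = -0.94284790
d2 = d1 - sigma * sqrt(T) = -1.02062965
exp(-rT) = 0.98068890; exp(-qT) = 0.99203191
C = S_0 * exp(-qT) * N(d1) - K * exp(-rT) * N(d2)
N(d1) = 0.17287935; N(d2) = 0.15371497
C = 0.9800 * 0.99203191 * 0.17287935 - 1.0700 * 0.98068890 * 0.15371497 = 0.0068


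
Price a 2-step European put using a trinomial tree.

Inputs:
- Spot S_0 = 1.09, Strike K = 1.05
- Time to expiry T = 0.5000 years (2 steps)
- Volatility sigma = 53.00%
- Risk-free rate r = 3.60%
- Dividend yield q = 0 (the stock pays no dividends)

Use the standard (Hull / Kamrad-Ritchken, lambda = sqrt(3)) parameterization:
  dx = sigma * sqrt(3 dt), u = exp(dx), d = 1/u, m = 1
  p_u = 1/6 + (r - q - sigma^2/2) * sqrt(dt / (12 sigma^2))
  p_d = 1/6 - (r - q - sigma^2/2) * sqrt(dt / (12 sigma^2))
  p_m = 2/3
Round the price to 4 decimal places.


dt = T/N = 0.250000; dx = sigma*sqrt(3*dt) = 0.458993
u = exp(dx) = 1.582480; d = 1/u = 0.631919
p_u = 0.138221, p_m = 0.666667, p_d = 0.195112
Discount per step: exp(-r*dt) = 0.991040
Stock lattice S(k, j) with j the centered position index:
  k=0: S(0,+0) = 1.0900
  k=1: S(1,-1) = 0.6888; S(1,+0) = 1.0900; S(1,+1) = 1.7249
  k=2: S(2,-2) = 0.4353; S(2,-1) = 0.6888; S(2,+0) = 1.0900; S(2,+1) = 1.7249; S(2,+2) = 2.7296
Terminal payoffs V(N, j) = max(K - S_T, 0):
  V(2,-2) = 0.614739; V(2,-1) = 0.361208; V(2,+0) = 0.000000; V(2,+1) = 0.000000; V(2,+2) = 0.000000
Backward induction: V(k, j) = exp(-r*dt) * [p_u * V(k+1, j+1) + p_m * V(k+1, j) + p_d * V(k+1, j-1)]
  V(1,-1) = exp(-r*dt) * [p_u*0.000000 + p_m*0.361208 + p_d*0.614739] = 0.357516
  V(1,+0) = exp(-r*dt) * [p_u*0.000000 + p_m*0.000000 + p_d*0.361208] = 0.069845
  V(1,+1) = exp(-r*dt) * [p_u*0.000000 + p_m*0.000000 + p_d*0.000000] = 0.000000
  V(0,+0) = exp(-r*dt) * [p_u*0.000000 + p_m*0.069845 + p_d*0.357516] = 0.115277

Answer: Price = V(0,0) = 0.1153


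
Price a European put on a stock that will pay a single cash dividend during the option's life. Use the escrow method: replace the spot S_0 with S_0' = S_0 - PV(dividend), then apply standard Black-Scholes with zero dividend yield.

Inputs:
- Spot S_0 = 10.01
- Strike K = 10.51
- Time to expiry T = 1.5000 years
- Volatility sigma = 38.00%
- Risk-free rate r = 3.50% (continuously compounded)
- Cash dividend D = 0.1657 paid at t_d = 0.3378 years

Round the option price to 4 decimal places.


Answer: Price = 1.8872

Derivation:
PV(D) = D * exp(-r * t_d) = 0.1657 * 0.98824662 = 0.16375246
S_0' = S_0 - PV(D) = 10.0100 - 0.16375246 = 9.84624754
d1 = (ln(S_0'/K) + (r + sigma^2/2)*T) / (sigma*sqrt(T)) = 0.20533436
d2 = d1 - sigma*sqrt(T) = -0.26006869
exp(-rT) = 0.94885432
N(-d1) = 0.41865545; N(-d2) = 0.60259461
P = K * exp(-rT) * N(-d2) - S_0' * N(-d1) = 10.5100 * 0.94885432 * 0.60259461 - 9.84624754 * 0.41865545 = 1.8872


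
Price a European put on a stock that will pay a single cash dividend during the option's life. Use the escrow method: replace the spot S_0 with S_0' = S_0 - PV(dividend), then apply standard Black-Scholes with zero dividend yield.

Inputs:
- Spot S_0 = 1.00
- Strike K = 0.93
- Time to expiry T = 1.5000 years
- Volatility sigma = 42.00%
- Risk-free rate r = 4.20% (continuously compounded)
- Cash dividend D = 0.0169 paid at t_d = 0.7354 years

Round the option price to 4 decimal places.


Answer: Price = 0.1382

Derivation:
PV(D) = D * exp(-r * t_d) = 0.0169 * 0.96958532 = 0.01638599
S_0' = S_0 - PV(D) = 1.0000 - 0.01638599 = 0.98361401
d1 = (ln(S_0'/K) + (r + sigma^2/2)*T) / (sigma*sqrt(T)) = 0.48863231
d2 = d1 - sigma*sqrt(T) = -0.02576053
exp(-rT) = 0.93894347
N(-d1) = 0.31255102; N(-d2) = 0.51027583
P = K * exp(-rT) * N(-d2) - S_0' * N(-d1) = 0.9300 * 0.93894347 * 0.51027583 - 0.98361401 * 0.31255102 = 0.1382


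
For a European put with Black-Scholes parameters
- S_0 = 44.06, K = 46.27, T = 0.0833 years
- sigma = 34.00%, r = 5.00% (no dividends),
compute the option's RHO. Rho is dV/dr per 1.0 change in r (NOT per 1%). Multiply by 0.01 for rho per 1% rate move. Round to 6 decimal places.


Answer: Rho = -2.661258

Derivation:
d1 = -0.4072328198; d2 = -0.5053627337
phi(d1) = 0.3671966226; exp(-qT) = 1.0000000000; exp(-rT) = 0.9958436616
N(-d2) = 0.6933479559
Rho = -K*T*exp(-rT)*N(-d2) = -46.2700 * 0.0833 * 0.9958436616 * 0.6933479559 = -2.661258


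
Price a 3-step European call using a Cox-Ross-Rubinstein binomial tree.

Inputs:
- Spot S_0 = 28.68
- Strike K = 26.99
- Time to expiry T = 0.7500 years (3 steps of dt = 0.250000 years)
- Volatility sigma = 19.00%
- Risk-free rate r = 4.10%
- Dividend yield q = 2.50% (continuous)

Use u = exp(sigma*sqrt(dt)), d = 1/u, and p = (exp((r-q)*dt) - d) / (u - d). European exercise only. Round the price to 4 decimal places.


dt = T/N = 0.250000
u = exp(sigma*sqrt(dt)) = 1.099659; d = 1/u = 0.909373
p = (exp((r-q)*dt) - d) / (u - d) = 0.497331
Discount per step: exp(-r*dt) = 0.989802
Stock lattice S(k, i) with i counting down-moves:
  k=0: S(0,0) = 28.6800
  k=1: S(1,0) = 31.5382; S(1,1) = 26.0808
  k=2: S(2,0) = 34.6813; S(2,1) = 28.6800; S(2,2) = 23.7172
  k=3: S(3,0) = 38.1376; S(3,1) = 31.5382; S(3,2) = 26.0808; S(3,3) = 21.5678
Terminal payoffs V(N, i) = max(S_T - K, 0):
  V(3,0) = 11.147575; V(3,1) = 4.548216; V(3,2) = 0.000000; V(3,3) = 0.000000
Backward induction: V(k, i) = exp(-r*dt) * [p * V(k+1, i) + (1-p) * V(k+1, i+1)].
  V(2,0) = exp(-r*dt) * [p*11.147575 + (1-p)*4.548216] = 7.750431
  V(2,1) = exp(-r*dt) * [p*4.548216 + (1-p)*0.000000] = 2.238902
  V(2,2) = exp(-r*dt) * [p*0.000000 + (1-p)*0.000000] = 0.000000
  V(1,0) = exp(-r*dt) * [p*7.750431 + (1-p)*2.238902] = 4.929172
  V(1,1) = exp(-r*dt) * [p*2.238902 + (1-p)*0.000000] = 1.102120
  V(0,0) = exp(-r*dt) * [p*4.929172 + (1-p)*1.102120] = 2.974783

Answer: Price = V(0,0) = 2.9748


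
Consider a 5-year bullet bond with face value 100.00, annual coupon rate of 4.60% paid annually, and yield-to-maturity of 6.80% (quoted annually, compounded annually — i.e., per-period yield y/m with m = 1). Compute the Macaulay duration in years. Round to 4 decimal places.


Coupon per period c = face * coupon_rate / m = 4.600000
Periods per year m = 1; per-period yield y/m = 0.068000
Number of cashflows N = 5
Cashflows (t years, CF_t, discount factor 1/(1+y/m)^(m*t), PV):
  t = 1.0000: CF_t = 4.600000, DF = 0.936330, PV = 4.307116
  t = 2.0000: CF_t = 4.600000, DF = 0.876713, PV = 4.032880
  t = 3.0000: CF_t = 4.600000, DF = 0.820892, PV = 3.776105
  t = 4.0000: CF_t = 4.600000, DF = 0.768626, PV = 3.535679
  t = 5.0000: CF_t = 104.600000, DF = 0.719687, PV = 75.279274
Price P = sum_t PV_t = 90.931054
Macaulay numerator sum_t t * PV_t:
  t * PV_t at t = 1.0000: 4.307116
  t * PV_t at t = 2.0000: 8.065760
  t * PV_t at t = 3.0000: 11.328315
  t * PV_t at t = 4.0000: 14.142716
  t * PV_t at t = 5.0000: 376.396369
Macaulay duration D = (sum_t t * PV_t) / P = 414.240277 / 90.931054 = 4.555542

Answer: Macaulay duration = 4.5555 years


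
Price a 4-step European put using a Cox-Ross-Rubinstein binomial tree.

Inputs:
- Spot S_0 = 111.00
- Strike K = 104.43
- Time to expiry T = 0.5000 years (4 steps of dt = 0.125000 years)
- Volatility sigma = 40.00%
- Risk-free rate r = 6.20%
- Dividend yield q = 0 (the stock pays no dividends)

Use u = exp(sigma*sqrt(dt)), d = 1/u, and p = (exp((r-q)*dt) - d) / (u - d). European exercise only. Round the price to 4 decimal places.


Answer: Price = V(0,0) = 7.8637

Derivation:
dt = T/N = 0.125000
u = exp(sigma*sqrt(dt)) = 1.151910; d = 1/u = 0.868123
p = (exp((r-q)*dt) - d) / (u - d) = 0.492119
Discount per step: exp(-r*dt) = 0.992280
Stock lattice S(k, i) with i counting down-moves:
  k=0: S(0,0) = 111.0000
  k=1: S(1,0) = 127.8620; S(1,1) = 96.3617
  k=2: S(2,0) = 147.2855; S(2,1) = 111.0000; S(2,2) = 83.6539
  k=3: S(3,0) = 169.6596; S(3,1) = 127.8620; S(3,2) = 96.3617; S(3,3) = 72.6219
  k=4: S(4,0) = 195.4326; S(4,1) = 147.2855; S(4,2) = 111.0000; S(4,3) = 83.6539; S(4,4) = 63.0447
Terminal payoffs V(N, i) = max(K - S_T, 0):
  V(4,0) = 0.000000; V(4,1) = 0.000000; V(4,2) = 0.000000; V(4,3) = 20.776147; V(4,4) = 41.385251
Backward induction: V(k, i) = exp(-r*dt) * [p * V(k+1, i) + (1-p) * V(k+1, i+1)].
  V(3,0) = exp(-r*dt) * [p*0.000000 + (1-p)*0.000000] = 0.000000
  V(3,1) = exp(-r*dt) * [p*0.000000 + (1-p)*0.000000] = 0.000000
  V(3,2) = exp(-r*dt) * [p*0.000000 + (1-p)*20.776147] = 10.470353
  V(3,3) = exp(-r*dt) * [p*20.776147 + (1-p)*41.385251] = 31.001924
  V(2,0) = exp(-r*dt) * [p*0.000000 + (1-p)*0.000000] = 0.000000
  V(2,1) = exp(-r*dt) * [p*0.000000 + (1-p)*10.470353] = 5.276642
  V(2,2) = exp(-r*dt) * [p*10.470353 + (1-p)*31.001924] = 20.736618
  V(1,0) = exp(-r*dt) * [p*0.000000 + (1-p)*5.276642] = 2.659218
  V(1,1) = exp(-r*dt) * [p*5.276642 + (1-p)*20.736618] = 13.027121
  V(0,0) = exp(-r*dt) * [p*2.659218 + (1-p)*13.027121] = 7.863700


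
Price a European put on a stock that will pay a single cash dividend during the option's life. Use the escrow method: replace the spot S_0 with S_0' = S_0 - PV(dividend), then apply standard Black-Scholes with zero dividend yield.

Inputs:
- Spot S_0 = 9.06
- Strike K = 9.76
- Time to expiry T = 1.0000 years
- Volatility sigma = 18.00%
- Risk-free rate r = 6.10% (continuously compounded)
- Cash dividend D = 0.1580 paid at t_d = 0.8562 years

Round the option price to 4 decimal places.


Answer: Price = 0.7940

Derivation:
PV(D) = D * exp(-r * t_d) = 0.1580 * 0.94911225 = 0.14995974
S_0' = S_0 - PV(D) = 9.0600 - 0.14995974 = 8.91004026
d1 = (ln(S_0'/K) + (r + sigma^2/2)*T) / (sigma*sqrt(T)) = -0.07729800
d2 = d1 - sigma*sqrt(T) = -0.25729800
exp(-rT) = 0.94082324
N(-d1) = 0.53080676; N(-d2) = 0.60152563
P = K * exp(-rT) * N(-d2) - S_0' * N(-d1) = 9.7600 * 0.94082324 * 0.60152563 - 8.91004026 * 0.53080676 = 0.7940
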